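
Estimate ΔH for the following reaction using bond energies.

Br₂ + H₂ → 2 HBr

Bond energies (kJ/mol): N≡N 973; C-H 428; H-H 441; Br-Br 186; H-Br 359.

ΔH ≈ −91 kJ

Bonds broken (reactants):
  Br-Br: 1 × 186 = 186
  H-H: 1 × 441 = 441
  Σ(broken) = 627 kJ
Bonds formed (products):
  H-Br: 2 × 359 = 718
  Σ(formed) = 718 kJ
ΔH = Σ(broken) − Σ(formed) = 627 − 718 = −91 kJ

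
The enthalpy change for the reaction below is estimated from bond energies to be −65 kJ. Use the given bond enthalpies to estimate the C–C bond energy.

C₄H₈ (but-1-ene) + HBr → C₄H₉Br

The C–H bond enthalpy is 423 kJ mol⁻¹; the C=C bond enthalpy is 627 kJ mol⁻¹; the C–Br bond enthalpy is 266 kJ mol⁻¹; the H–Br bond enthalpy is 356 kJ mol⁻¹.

Let D be the C–C bond energy.
Σ(broken) = 2×D + 8×423 + 1×627 + 1×356 = 4367 + 2D
Σ(formed) = 1×266 + 3×D + 9×423 = 4073 + 3D
ΔH = Σ(broken) − Σ(formed) = (4367 + 2D) − (4073 + 3D) = +294 − D
Setting this equal to −65 kJ gives D = 359 kJ/mol.

D(C–C) ≈ 359 kJ/mol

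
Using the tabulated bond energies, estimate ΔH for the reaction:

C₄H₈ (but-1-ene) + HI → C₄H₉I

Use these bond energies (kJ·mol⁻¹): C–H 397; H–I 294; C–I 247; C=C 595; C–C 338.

Bonds broken (reactants):
  C–C: 2 × 338 = 676
  C–H: 8 × 397 = 3176
  C=C: 1 × 595 = 595
  H–I: 1 × 294 = 294
  Σ(broken) = 4741 kJ
Bonds formed (products):
  C–C: 3 × 338 = 1014
  C–H: 9 × 397 = 3573
  C–I: 1 × 247 = 247
  Σ(formed) = 4834 kJ
ΔH = Σ(broken) − Σ(formed) = 4741 − 4834 = −93 kJ

ΔH ≈ −93 kJ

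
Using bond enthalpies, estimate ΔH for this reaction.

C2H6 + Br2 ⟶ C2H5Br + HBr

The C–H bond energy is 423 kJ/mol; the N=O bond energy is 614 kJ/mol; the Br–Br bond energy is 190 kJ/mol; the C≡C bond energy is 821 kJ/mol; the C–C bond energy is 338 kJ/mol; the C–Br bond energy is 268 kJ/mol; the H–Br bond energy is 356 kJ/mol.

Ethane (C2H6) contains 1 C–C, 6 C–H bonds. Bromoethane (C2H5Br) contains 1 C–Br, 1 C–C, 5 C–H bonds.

ΔH ≈ −11 kJ

Bonds broken (reactants):
  Br–Br: 1 × 190 = 190
  C–C: 1 × 338 = 338
  C–H: 6 × 423 = 2538
  Σ(broken) = 3066 kJ
Bonds formed (products):
  C–Br: 1 × 268 = 268
  C–C: 1 × 338 = 338
  C–H: 5 × 423 = 2115
  H–Br: 1 × 356 = 356
  Σ(formed) = 3077 kJ
ΔH = Σ(broken) − Σ(formed) = 3066 − 3077 = −11 kJ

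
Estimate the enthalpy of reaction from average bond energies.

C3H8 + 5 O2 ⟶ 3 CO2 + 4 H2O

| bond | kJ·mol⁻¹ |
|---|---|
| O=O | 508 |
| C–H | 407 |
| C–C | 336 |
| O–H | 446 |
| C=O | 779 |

Bonds broken (reactants):
  C–C: 2 × 336 = 672
  C–H: 8 × 407 = 3256
  O=O: 5 × 508 = 2540
  Σ(broken) = 6468 kJ
Bonds formed (products):
  C=O: 6 × 779 = 4674
  O–H: 8 × 446 = 3568
  Σ(formed) = 8242 kJ
ΔH = Σ(broken) − Σ(formed) = 6468 − 8242 = −1774 kJ

ΔH ≈ −1774 kJ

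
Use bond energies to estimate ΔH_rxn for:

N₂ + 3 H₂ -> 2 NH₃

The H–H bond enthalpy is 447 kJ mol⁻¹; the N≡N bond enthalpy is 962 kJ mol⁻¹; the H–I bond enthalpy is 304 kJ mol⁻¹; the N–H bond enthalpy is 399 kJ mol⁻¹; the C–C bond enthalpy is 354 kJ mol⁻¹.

ΔH ≈ −91 kJ

Bonds broken (reactants):
  H–H: 3 × 447 = 1341
  N≡N: 1 × 962 = 962
  Σ(broken) = 2303 kJ
Bonds formed (products):
  N–H: 6 × 399 = 2394
  Σ(formed) = 2394 kJ
ΔH = Σ(broken) − Σ(formed) = 2303 − 2394 = −91 kJ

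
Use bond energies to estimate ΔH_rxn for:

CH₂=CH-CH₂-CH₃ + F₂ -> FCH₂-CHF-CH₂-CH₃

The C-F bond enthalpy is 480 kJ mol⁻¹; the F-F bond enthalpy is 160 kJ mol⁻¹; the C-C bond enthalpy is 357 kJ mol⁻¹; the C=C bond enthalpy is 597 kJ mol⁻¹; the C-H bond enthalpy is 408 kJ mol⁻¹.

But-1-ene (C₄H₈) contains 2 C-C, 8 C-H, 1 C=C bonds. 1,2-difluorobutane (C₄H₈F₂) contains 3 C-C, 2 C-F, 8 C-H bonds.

Bonds broken (reactants):
  C-C: 2 × 357 = 714
  C-H: 8 × 408 = 3264
  C=C: 1 × 597 = 597
  F-F: 1 × 160 = 160
  Σ(broken) = 4735 kJ
Bonds formed (products):
  C-C: 3 × 357 = 1071
  C-F: 2 × 480 = 960
  C-H: 8 × 408 = 3264
  Σ(formed) = 5295 kJ
ΔH = Σ(broken) − Σ(formed) = 4735 − 5295 = −560 kJ

ΔH ≈ −560 kJ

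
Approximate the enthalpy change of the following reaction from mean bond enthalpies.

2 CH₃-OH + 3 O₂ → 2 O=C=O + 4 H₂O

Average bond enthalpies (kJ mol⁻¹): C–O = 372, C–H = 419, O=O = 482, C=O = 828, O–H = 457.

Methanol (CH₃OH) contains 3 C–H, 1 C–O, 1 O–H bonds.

ΔH ≈ −1350 kJ

Bonds broken (reactants):
  C–H: 6 × 419 = 2514
  C–O: 2 × 372 = 744
  O–H: 2 × 457 = 914
  O=O: 3 × 482 = 1446
  Σ(broken) = 5618 kJ
Bonds formed (products):
  C=O: 4 × 828 = 3312
  O–H: 8 × 457 = 3656
  Σ(formed) = 6968 kJ
ΔH = Σ(broken) − Σ(formed) = 5618 − 6968 = −1350 kJ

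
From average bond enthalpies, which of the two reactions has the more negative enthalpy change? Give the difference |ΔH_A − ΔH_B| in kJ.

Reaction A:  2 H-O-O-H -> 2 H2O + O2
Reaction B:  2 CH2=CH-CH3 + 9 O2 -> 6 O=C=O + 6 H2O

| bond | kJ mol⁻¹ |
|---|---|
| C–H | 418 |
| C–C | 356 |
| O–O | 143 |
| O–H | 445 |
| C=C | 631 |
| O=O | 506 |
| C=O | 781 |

Reaction B, by 2948 kJ

Reaction A:
  Bonds broken (reactants):
    O–H: 4 × 445 = 1780
    O–O: 2 × 143 = 286
    Σ(broken) = 2066 kJ
  Bonds formed (products):
    O–H: 4 × 445 = 1780
    O=O: 1 × 506 = 506
    Σ(formed) = 2286 kJ
  ΔH_A = 2066 − 2286 = −220 kJ
Reaction B:
  Bonds broken (reactants):
    C–C: 2 × 356 = 712
    C–H: 12 × 418 = 5016
    C=C: 2 × 631 = 1262
    O=O: 9 × 506 = 4554
    Σ(broken) = 11544 kJ
  Bonds formed (products):
    C=O: 12 × 781 = 9372
    O–H: 12 × 445 = 5340
    Σ(formed) = 14712 kJ
  ΔH_B = 11544 − 14712 = −3168 kJ
ΔH_A − ΔH_B = +2948 kJ, so reaction B has the more negative ΔH; |ΔH_A − ΔH_B| = 2948 kJ.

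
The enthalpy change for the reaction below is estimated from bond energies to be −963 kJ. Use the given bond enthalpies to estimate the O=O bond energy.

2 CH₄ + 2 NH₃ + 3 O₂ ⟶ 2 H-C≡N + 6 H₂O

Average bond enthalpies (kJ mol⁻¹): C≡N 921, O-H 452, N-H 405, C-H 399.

Let D be the O=O bond energy.
Σ(broken) = 8×399 + 6×405 + 3×D = 5622 + 3D
Σ(formed) = 2×921 + 2×399 + 12×452 = 8064
ΔH = Σ(broken) − Σ(formed) = (5622 + 3D) − (8064) = −2442 + 3D
Setting this equal to −963 kJ gives 3D = 1479, so D = 493 kJ/mol.

D(O=O) ≈ 493 kJ/mol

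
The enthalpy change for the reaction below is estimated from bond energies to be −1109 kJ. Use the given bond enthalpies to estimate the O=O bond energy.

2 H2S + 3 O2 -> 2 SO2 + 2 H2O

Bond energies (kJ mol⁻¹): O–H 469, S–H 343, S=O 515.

D(O=O) ≈ 485 kJ/mol

Let D be the O=O bond energy.
Σ(broken) = 3×D + 4×343 = 1372 + 3D
Σ(formed) = 4×469 + 4×515 = 3936
ΔH = Σ(broken) − Σ(formed) = (1372 + 3D) − (3936) = −2564 + 3D
Setting this equal to −1109 kJ gives 3D = 1455, so D = 485 kJ/mol.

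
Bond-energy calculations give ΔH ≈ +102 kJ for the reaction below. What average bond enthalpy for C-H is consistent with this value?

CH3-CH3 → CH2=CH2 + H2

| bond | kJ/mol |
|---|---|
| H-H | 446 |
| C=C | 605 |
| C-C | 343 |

D(C-H) ≈ 405 kJ/mol

Let D be the C-H bond energy.
Σ(broken) = 1×343 + 6×D = 343 + 6D
Σ(formed) = 4×D + 1×605 + 1×446 = 1051 + 4D
ΔH = Σ(broken) − Σ(formed) = (343 + 6D) − (1051 + 4D) = −708 + 2D
Setting this equal to +102 kJ gives 2D = 810, so D = 405 kJ/mol.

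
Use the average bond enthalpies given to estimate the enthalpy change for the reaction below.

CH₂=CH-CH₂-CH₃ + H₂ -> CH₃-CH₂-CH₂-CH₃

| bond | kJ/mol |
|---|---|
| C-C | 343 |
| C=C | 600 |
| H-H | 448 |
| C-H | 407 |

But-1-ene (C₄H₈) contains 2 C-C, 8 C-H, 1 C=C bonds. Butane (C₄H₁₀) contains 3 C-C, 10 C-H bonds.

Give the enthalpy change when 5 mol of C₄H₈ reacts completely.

Bonds broken (reactants):
  C-C: 2 × 343 = 686
  C-H: 8 × 407 = 3256
  C=C: 1 × 600 = 600
  H-H: 1 × 448 = 448
  Σ(broken) = 4990 kJ
Bonds formed (products):
  C-C: 3 × 343 = 1029
  C-H: 10 × 407 = 4070
  Σ(formed) = 5099 kJ
ΔH = Σ(broken) − Σ(formed) = 4990 − 5099 = −109 kJ
For 5× the reaction as written: 5 × (−109) = −545 kJ

ΔH = −545 kJ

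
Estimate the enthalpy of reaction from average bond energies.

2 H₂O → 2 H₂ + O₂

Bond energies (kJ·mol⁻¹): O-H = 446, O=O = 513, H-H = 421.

Bonds broken (reactants):
  O-H: 4 × 446 = 1784
  Σ(broken) = 1784 kJ
Bonds formed (products):
  H-H: 2 × 421 = 842
  O=O: 1 × 513 = 513
  Σ(formed) = 1355 kJ
ΔH = Σ(broken) − Σ(formed) = 1784 − 1355 = +429 kJ

ΔH ≈ +429 kJ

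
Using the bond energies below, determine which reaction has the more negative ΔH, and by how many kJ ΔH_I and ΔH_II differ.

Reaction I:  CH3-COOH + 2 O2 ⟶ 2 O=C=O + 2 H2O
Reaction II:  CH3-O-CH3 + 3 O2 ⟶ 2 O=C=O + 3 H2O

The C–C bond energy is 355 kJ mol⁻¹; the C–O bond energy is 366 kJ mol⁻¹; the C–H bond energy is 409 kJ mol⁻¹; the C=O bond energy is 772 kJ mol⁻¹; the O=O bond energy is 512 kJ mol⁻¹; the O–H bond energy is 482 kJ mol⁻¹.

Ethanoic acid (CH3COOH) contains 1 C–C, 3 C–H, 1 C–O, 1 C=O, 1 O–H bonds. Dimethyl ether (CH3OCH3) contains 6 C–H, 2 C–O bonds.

Reaction II, by 468 kJ

Reaction I:
  Bonds broken (reactants):
    C–C: 1 × 355 = 355
    C–H: 3 × 409 = 1227
    C–O: 1 × 366 = 366
    C=O: 1 × 772 = 772
    O–H: 1 × 482 = 482
    O=O: 2 × 512 = 1024
    Σ(broken) = 4226 kJ
  Bonds formed (products):
    C=O: 4 × 772 = 3088
    O–H: 4 × 482 = 1928
    Σ(formed) = 5016 kJ
  ΔH_I = 4226 − 5016 = −790 kJ
Reaction II:
  Bonds broken (reactants):
    C–H: 6 × 409 = 2454
    C–O: 2 × 366 = 732
    O=O: 3 × 512 = 1536
    Σ(broken) = 4722 kJ
  Bonds formed (products):
    C=O: 4 × 772 = 3088
    O–H: 6 × 482 = 2892
    Σ(formed) = 5980 kJ
  ΔH_II = 4722 − 5980 = −1258 kJ
ΔH_I − ΔH_II = +468 kJ, so reaction II has the more negative ΔH; |ΔH_I − ΔH_II| = 468 kJ.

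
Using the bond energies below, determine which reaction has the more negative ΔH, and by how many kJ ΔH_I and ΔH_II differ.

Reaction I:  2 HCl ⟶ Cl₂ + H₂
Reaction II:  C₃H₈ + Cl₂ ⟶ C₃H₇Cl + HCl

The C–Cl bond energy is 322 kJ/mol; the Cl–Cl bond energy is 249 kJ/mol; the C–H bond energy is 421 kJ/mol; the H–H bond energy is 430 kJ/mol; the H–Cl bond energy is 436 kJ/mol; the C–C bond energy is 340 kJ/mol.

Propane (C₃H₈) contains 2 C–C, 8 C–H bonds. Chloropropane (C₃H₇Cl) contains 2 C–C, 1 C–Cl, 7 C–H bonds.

Reaction II, by 281 kJ

Reaction I:
  Bonds broken (reactants):
    H–Cl: 2 × 436 = 872
    Σ(broken) = 872 kJ
  Bonds formed (products):
    Cl–Cl: 1 × 249 = 249
    H–H: 1 × 430 = 430
    Σ(formed) = 679 kJ
  ΔH_I = 872 − 679 = +193 kJ
Reaction II:
  Bonds broken (reactants):
    C–C: 2 × 340 = 680
    C–H: 8 × 421 = 3368
    Cl–Cl: 1 × 249 = 249
    Σ(broken) = 4297 kJ
  Bonds formed (products):
    C–C: 2 × 340 = 680
    C–Cl: 1 × 322 = 322
    C–H: 7 × 421 = 2947
    H–Cl: 1 × 436 = 436
    Σ(formed) = 4385 kJ
  ΔH_II = 4297 − 4385 = −88 kJ
ΔH_I − ΔH_II = +281 kJ, so reaction II has the more negative ΔH; |ΔH_I − ΔH_II| = 281 kJ.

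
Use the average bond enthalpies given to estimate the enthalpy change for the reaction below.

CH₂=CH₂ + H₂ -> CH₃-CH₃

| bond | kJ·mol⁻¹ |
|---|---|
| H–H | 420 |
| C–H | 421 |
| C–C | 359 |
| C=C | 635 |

ΔH ≈ −146 kJ

Bonds broken (reactants):
  C–H: 4 × 421 = 1684
  C=C: 1 × 635 = 635
  H–H: 1 × 420 = 420
  Σ(broken) = 2739 kJ
Bonds formed (products):
  C–C: 1 × 359 = 359
  C–H: 6 × 421 = 2526
  Σ(formed) = 2885 kJ
ΔH = Σ(broken) − Σ(formed) = 2739 − 2885 = −146 kJ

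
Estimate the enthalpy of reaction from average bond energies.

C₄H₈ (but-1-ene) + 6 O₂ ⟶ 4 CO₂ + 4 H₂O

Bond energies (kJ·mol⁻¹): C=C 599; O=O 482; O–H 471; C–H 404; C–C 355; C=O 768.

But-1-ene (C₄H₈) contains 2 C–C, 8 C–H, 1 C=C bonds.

ΔH ≈ −2479 kJ

Bonds broken (reactants):
  C–C: 2 × 355 = 710
  C–H: 8 × 404 = 3232
  C=C: 1 × 599 = 599
  O=O: 6 × 482 = 2892
  Σ(broken) = 7433 kJ
Bonds formed (products):
  C=O: 8 × 768 = 6144
  O–H: 8 × 471 = 3768
  Σ(formed) = 9912 kJ
ΔH = Σ(broken) − Σ(formed) = 7433 − 9912 = −2479 kJ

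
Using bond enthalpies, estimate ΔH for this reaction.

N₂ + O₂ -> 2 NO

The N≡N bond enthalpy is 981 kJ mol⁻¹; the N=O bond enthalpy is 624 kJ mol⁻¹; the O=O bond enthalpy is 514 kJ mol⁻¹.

ΔH ≈ +247 kJ

Bonds broken (reactants):
  N≡N: 1 × 981 = 981
  O=O: 1 × 514 = 514
  Σ(broken) = 1495 kJ
Bonds formed (products):
  N=O: 2 × 624 = 1248
  Σ(formed) = 1248 kJ
ΔH = Σ(broken) − Σ(formed) = 1495 − 1248 = +247 kJ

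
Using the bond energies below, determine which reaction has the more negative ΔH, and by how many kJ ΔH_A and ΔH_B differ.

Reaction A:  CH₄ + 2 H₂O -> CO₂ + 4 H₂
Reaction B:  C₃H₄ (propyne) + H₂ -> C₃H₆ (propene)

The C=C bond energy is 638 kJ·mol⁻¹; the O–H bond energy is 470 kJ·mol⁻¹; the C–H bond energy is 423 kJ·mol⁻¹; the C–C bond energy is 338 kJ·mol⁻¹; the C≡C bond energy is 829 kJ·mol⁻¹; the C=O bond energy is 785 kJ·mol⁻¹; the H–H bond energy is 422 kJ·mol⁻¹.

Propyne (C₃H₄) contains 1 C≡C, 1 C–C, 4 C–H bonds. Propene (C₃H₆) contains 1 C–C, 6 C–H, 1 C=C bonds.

Reaction B, by 547 kJ

Reaction A:
  Bonds broken (reactants):
    C–H: 4 × 423 = 1692
    O–H: 4 × 470 = 1880
    Σ(broken) = 3572 kJ
  Bonds formed (products):
    C=O: 2 × 785 = 1570
    H–H: 4 × 422 = 1688
    Σ(formed) = 3258 kJ
  ΔH_A = 3572 − 3258 = +314 kJ
Reaction B:
  Bonds broken (reactants):
    C≡C: 1 × 829 = 829
    C–C: 1 × 338 = 338
    C–H: 4 × 423 = 1692
    H–H: 1 × 422 = 422
    Σ(broken) = 3281 kJ
  Bonds formed (products):
    C–C: 1 × 338 = 338
    C–H: 6 × 423 = 2538
    C=C: 1 × 638 = 638
    Σ(formed) = 3514 kJ
  ΔH_B = 3281 − 3514 = −233 kJ
ΔH_A − ΔH_B = +547 kJ, so reaction B has the more negative ΔH; |ΔH_A − ΔH_B| = 547 kJ.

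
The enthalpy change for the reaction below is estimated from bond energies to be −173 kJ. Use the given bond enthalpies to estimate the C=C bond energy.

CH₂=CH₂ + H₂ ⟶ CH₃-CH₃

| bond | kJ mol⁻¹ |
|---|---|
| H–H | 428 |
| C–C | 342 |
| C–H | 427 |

D(C=C) ≈ 595 kJ/mol

Let D be the C=C bond energy.
Σ(broken) = 4×427 + 1×D + 1×428 = 2136 + D
Σ(formed) = 1×342 + 6×427 = 2904
ΔH = Σ(broken) − Σ(formed) = (2136 + D) − (2904) = −768 + D
Setting this equal to −173 kJ gives D = 595 kJ/mol.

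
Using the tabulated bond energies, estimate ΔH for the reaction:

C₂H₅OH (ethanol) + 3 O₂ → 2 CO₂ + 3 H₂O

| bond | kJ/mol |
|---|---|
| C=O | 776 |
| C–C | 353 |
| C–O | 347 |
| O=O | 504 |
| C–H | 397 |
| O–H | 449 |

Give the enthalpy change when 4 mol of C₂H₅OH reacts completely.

Bonds broken (reactants):
  C–C: 1 × 353 = 353
  C–H: 5 × 397 = 1985
  C–O: 1 × 347 = 347
  O–H: 1 × 449 = 449
  O=O: 3 × 504 = 1512
  Σ(broken) = 4646 kJ
Bonds formed (products):
  C=O: 4 × 776 = 3104
  O–H: 6 × 449 = 2694
  Σ(formed) = 5798 kJ
ΔH = Σ(broken) − Σ(formed) = 4646 − 5798 = −1152 kJ
For 4× the reaction as written: 4 × (−1152) = −4608 kJ

ΔH = −4608 kJ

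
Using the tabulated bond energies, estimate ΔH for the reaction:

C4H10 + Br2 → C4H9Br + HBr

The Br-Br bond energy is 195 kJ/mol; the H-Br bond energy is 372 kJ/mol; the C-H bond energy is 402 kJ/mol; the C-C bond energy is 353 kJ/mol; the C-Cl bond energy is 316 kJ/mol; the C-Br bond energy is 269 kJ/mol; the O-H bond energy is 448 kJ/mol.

ΔH ≈ −44 kJ

Bonds broken (reactants):
  Br-Br: 1 × 195 = 195
  C-C: 3 × 353 = 1059
  C-H: 10 × 402 = 4020
  Σ(broken) = 5274 kJ
Bonds formed (products):
  C-Br: 1 × 269 = 269
  C-C: 3 × 353 = 1059
  C-H: 9 × 402 = 3618
  H-Br: 1 × 372 = 372
  Σ(formed) = 5318 kJ
ΔH = Σ(broken) − Σ(formed) = 5274 − 5318 = −44 kJ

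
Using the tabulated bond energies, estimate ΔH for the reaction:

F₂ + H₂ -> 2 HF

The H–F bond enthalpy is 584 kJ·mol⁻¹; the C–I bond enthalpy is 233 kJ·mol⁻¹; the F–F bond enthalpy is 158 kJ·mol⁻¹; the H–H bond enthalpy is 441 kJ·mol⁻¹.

Bonds broken (reactants):
  F–F: 1 × 158 = 158
  H–H: 1 × 441 = 441
  Σ(broken) = 599 kJ
Bonds formed (products):
  H–F: 2 × 584 = 1168
  Σ(formed) = 1168 kJ
ΔH = Σ(broken) − Σ(formed) = 599 − 1168 = −569 kJ

ΔH ≈ −569 kJ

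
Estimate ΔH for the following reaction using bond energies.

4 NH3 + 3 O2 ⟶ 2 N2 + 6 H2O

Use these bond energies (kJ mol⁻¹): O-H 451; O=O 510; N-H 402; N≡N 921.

Bonds broken (reactants):
  N-H: 12 × 402 = 4824
  O=O: 3 × 510 = 1530
  Σ(broken) = 6354 kJ
Bonds formed (products):
  N≡N: 2 × 921 = 1842
  O-H: 12 × 451 = 5412
  Σ(formed) = 7254 kJ
ΔH = Σ(broken) − Σ(formed) = 6354 − 7254 = −900 kJ

ΔH ≈ −900 kJ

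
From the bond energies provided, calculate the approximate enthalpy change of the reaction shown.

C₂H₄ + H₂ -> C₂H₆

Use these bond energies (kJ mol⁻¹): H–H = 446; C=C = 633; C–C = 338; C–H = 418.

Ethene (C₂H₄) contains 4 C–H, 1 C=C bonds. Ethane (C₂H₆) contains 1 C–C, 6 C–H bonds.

Bonds broken (reactants):
  C–H: 4 × 418 = 1672
  C=C: 1 × 633 = 633
  H–H: 1 × 446 = 446
  Σ(broken) = 2751 kJ
Bonds formed (products):
  C–C: 1 × 338 = 338
  C–H: 6 × 418 = 2508
  Σ(formed) = 2846 kJ
ΔH = Σ(broken) − Σ(formed) = 2751 − 2846 = −95 kJ

ΔH ≈ −95 kJ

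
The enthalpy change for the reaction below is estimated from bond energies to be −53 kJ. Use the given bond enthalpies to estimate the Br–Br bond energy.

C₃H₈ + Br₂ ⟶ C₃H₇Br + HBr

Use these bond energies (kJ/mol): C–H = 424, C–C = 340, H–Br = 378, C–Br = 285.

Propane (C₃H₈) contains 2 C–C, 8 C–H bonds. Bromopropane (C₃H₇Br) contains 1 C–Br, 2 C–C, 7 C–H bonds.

Let D be the Br–Br bond energy.
Σ(broken) = 1×D + 2×340 + 8×424 = 4072 + D
Σ(formed) = 1×285 + 2×340 + 7×424 + 1×378 = 4311
ΔH = Σ(broken) − Σ(formed) = (4072 + D) − (4311) = −239 + D
Setting this equal to −53 kJ gives D = 186 kJ/mol.

D(Br–Br) ≈ 186 kJ/mol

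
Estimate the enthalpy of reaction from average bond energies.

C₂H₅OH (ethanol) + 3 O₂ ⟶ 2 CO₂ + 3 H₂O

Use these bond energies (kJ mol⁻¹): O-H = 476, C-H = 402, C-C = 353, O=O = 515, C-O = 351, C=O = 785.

ΔH ≈ −1261 kJ

Bonds broken (reactants):
  C-C: 1 × 353 = 353
  C-H: 5 × 402 = 2010
  C-O: 1 × 351 = 351
  O-H: 1 × 476 = 476
  O=O: 3 × 515 = 1545
  Σ(broken) = 4735 kJ
Bonds formed (products):
  C=O: 4 × 785 = 3140
  O-H: 6 × 476 = 2856
  Σ(formed) = 5996 kJ
ΔH = Σ(broken) − Σ(formed) = 4735 − 5996 = −1261 kJ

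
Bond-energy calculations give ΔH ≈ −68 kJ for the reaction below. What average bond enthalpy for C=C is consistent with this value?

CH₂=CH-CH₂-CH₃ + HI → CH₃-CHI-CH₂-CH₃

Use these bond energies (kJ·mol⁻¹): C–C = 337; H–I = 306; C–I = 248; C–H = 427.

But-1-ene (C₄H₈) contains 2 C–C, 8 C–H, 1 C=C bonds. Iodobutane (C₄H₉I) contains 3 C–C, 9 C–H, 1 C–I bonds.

Let D be the C=C bond energy.
Σ(broken) = 2×337 + 8×427 + 1×D + 1×306 = 4396 + D
Σ(formed) = 3×337 + 9×427 + 1×248 = 5102
ΔH = Σ(broken) − Σ(formed) = (4396 + D) − (5102) = −706 + D
Setting this equal to −68 kJ gives D = 638 kJ/mol.

D(C=C) ≈ 638 kJ/mol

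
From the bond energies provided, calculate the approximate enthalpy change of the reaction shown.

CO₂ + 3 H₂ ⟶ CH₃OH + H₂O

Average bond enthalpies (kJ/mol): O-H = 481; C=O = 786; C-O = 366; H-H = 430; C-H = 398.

ΔH ≈ −141 kJ

Bonds broken (reactants):
  C=O: 2 × 786 = 1572
  H-H: 3 × 430 = 1290
  Σ(broken) = 2862 kJ
Bonds formed (products):
  C-H: 3 × 398 = 1194
  C-O: 1 × 366 = 366
  O-H: 3 × 481 = 1443
  Σ(formed) = 3003 kJ
ΔH = Σ(broken) − Σ(formed) = 2862 − 3003 = −141 kJ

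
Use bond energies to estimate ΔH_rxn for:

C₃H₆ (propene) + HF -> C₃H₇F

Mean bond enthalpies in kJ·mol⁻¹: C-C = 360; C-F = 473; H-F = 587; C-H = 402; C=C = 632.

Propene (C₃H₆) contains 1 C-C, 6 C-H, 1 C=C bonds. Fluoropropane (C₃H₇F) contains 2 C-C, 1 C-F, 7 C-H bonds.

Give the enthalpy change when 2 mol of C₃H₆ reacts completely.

Bonds broken (reactants):
  C-C: 1 × 360 = 360
  C-H: 6 × 402 = 2412
  C=C: 1 × 632 = 632
  H-F: 1 × 587 = 587
  Σ(broken) = 3991 kJ
Bonds formed (products):
  C-C: 2 × 360 = 720
  C-F: 1 × 473 = 473
  C-H: 7 × 402 = 2814
  Σ(formed) = 4007 kJ
ΔH = Σ(broken) − Σ(formed) = 3991 − 4007 = −16 kJ
For 2× the reaction as written: 2 × (−16) = −32 kJ

ΔH = −32 kJ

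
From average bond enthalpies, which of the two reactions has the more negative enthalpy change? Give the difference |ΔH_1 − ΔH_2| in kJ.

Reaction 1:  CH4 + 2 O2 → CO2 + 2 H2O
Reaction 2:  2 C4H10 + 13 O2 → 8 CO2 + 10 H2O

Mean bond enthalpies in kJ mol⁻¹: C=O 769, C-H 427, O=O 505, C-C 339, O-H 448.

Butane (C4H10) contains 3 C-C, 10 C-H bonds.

Reaction 1:
  Bonds broken (reactants):
    C-H: 4 × 427 = 1708
    O=O: 2 × 505 = 1010
    Σ(broken) = 2718 kJ
  Bonds formed (products):
    C=O: 2 × 769 = 1538
    O-H: 4 × 448 = 1792
    Σ(formed) = 3330 kJ
  ΔH_1 = 2718 − 3330 = −612 kJ
Reaction 2:
  Bonds broken (reactants):
    C-C: 6 × 339 = 2034
    C-H: 20 × 427 = 8540
    O=O: 13 × 505 = 6565
    Σ(broken) = 17139 kJ
  Bonds formed (products):
    C=O: 16 × 769 = 12304
    O-H: 20 × 448 = 8960
    Σ(formed) = 21264 kJ
  ΔH_2 = 17139 − 21264 = −4125 kJ
ΔH_1 − ΔH_2 = +3513 kJ, so reaction 2 has the more negative ΔH; |ΔH_1 − ΔH_2| = 3513 kJ.

Reaction 2, by 3513 kJ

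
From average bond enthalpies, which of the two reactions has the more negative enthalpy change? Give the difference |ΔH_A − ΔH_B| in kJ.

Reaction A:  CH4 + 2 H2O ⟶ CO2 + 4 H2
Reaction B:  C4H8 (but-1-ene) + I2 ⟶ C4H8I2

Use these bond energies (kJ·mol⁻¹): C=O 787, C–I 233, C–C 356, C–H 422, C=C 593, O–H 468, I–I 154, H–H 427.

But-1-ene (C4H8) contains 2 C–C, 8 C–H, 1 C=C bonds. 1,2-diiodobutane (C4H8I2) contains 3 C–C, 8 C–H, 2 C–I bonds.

Reaction B, by 353 kJ

Reaction A:
  Bonds broken (reactants):
    C–H: 4 × 422 = 1688
    O–H: 4 × 468 = 1872
    Σ(broken) = 3560 kJ
  Bonds formed (products):
    C=O: 2 × 787 = 1574
    H–H: 4 × 427 = 1708
    Σ(formed) = 3282 kJ
  ΔH_A = 3560 − 3282 = +278 kJ
Reaction B:
  Bonds broken (reactants):
    C–C: 2 × 356 = 712
    C–H: 8 × 422 = 3376
    C=C: 1 × 593 = 593
    I–I: 1 × 154 = 154
    Σ(broken) = 4835 kJ
  Bonds formed (products):
    C–C: 3 × 356 = 1068
    C–H: 8 × 422 = 3376
    C–I: 2 × 233 = 466
    Σ(formed) = 4910 kJ
  ΔH_B = 4835 − 4910 = −75 kJ
ΔH_A − ΔH_B = +353 kJ, so reaction B has the more negative ΔH; |ΔH_A − ΔH_B| = 353 kJ.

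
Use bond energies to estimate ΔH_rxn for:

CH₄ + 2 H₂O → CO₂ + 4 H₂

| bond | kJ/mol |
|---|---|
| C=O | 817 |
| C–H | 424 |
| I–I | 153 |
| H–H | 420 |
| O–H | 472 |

ΔH ≈ +270 kJ

Bonds broken (reactants):
  C–H: 4 × 424 = 1696
  O–H: 4 × 472 = 1888
  Σ(broken) = 3584 kJ
Bonds formed (products):
  C=O: 2 × 817 = 1634
  H–H: 4 × 420 = 1680
  Σ(formed) = 3314 kJ
ΔH = Σ(broken) − Σ(formed) = 3584 − 3314 = +270 kJ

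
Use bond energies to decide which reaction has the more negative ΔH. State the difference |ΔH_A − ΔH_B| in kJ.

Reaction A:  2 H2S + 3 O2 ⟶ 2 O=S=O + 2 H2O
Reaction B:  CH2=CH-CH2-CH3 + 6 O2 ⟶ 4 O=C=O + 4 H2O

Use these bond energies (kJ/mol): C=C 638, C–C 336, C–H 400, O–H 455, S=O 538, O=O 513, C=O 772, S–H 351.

Reaction B, by 1199 kJ

Reaction A:
  Bonds broken (reactants):
    O=O: 3 × 513 = 1539
    S–H: 4 × 351 = 1404
    Σ(broken) = 2943 kJ
  Bonds formed (products):
    O–H: 4 × 455 = 1820
    S=O: 4 × 538 = 2152
    Σ(formed) = 3972 kJ
  ΔH_A = 2943 − 3972 = −1029 kJ
Reaction B:
  Bonds broken (reactants):
    C–C: 2 × 336 = 672
    C–H: 8 × 400 = 3200
    C=C: 1 × 638 = 638
    O=O: 6 × 513 = 3078
    Σ(broken) = 7588 kJ
  Bonds formed (products):
    C=O: 8 × 772 = 6176
    O–H: 8 × 455 = 3640
    Σ(formed) = 9816 kJ
  ΔH_B = 7588 − 9816 = −2228 kJ
ΔH_A − ΔH_B = +1199 kJ, so reaction B has the more negative ΔH; |ΔH_A − ΔH_B| = 1199 kJ.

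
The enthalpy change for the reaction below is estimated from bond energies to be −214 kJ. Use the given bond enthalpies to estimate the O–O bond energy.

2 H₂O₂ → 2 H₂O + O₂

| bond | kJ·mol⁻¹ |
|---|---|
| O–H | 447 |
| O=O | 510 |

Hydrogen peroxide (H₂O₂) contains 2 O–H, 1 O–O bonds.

Let D be the O–O bond energy.
Σ(broken) = 4×447 + 2×D = 1788 + 2D
Σ(formed) = 4×447 + 1×510 = 2298
ΔH = Σ(broken) − Σ(formed) = (1788 + 2D) − (2298) = −510 + 2D
Setting this equal to −214 kJ gives 2D = 296, so D = 148 kJ/mol.

D(O–O) ≈ 148 kJ/mol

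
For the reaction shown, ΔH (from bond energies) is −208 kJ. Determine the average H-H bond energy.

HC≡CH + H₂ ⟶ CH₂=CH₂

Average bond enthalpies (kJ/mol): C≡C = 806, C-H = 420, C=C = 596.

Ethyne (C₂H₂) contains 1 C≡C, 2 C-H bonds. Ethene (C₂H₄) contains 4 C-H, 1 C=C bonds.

D(H-H) ≈ 422 kJ/mol

Let D be the H-H bond energy.
Σ(broken) = 1×806 + 2×420 + 1×D = 1646 + D
Σ(formed) = 4×420 + 1×596 = 2276
ΔH = Σ(broken) − Σ(formed) = (1646 + D) − (2276) = −630 + D
Setting this equal to −208 kJ gives D = 422 kJ/mol.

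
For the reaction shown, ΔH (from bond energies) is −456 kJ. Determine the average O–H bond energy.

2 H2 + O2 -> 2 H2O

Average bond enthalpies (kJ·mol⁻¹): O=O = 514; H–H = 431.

D(O–H) ≈ 458 kJ/mol

Let D be the O–H bond energy.
Σ(broken) = 2×431 + 1×514 = 1376
Σ(formed) = 4×D = 4D
ΔH = Σ(broken) − Σ(formed) = (1376) − (4D) = +1376 − 4D
Setting this equal to −456 kJ gives 4D = 1832, so D = 458 kJ/mol.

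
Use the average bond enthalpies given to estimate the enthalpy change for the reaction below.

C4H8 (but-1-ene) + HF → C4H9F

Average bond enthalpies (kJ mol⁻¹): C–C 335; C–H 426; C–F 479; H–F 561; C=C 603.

ΔH ≈ −76 kJ

Bonds broken (reactants):
  C–C: 2 × 335 = 670
  C–H: 8 × 426 = 3408
  C=C: 1 × 603 = 603
  H–F: 1 × 561 = 561
  Σ(broken) = 5242 kJ
Bonds formed (products):
  C–C: 3 × 335 = 1005
  C–F: 1 × 479 = 479
  C–H: 9 × 426 = 3834
  Σ(formed) = 5318 kJ
ΔH = Σ(broken) − Σ(formed) = 5242 − 5318 = −76 kJ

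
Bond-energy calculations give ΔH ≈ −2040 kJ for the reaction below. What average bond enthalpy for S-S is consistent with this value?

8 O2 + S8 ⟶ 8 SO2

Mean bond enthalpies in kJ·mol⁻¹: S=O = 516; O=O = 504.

D(S-S) ≈ 273 kJ/mol

Let D be the S-S bond energy.
Σ(broken) = 8×504 + 8×D = 4032 + 8D
Σ(formed) = 16×516 = 8256
ΔH = Σ(broken) − Σ(formed) = (4032 + 8D) − (8256) = −4224 + 8D
Setting this equal to −2040 kJ gives 8D = 2184, so D = 273 kJ/mol.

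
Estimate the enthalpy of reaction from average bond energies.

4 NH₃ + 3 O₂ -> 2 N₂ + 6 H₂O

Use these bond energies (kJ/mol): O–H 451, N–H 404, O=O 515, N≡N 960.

Bonds broken (reactants):
  N–H: 12 × 404 = 4848
  O=O: 3 × 515 = 1545
  Σ(broken) = 6393 kJ
Bonds formed (products):
  N≡N: 2 × 960 = 1920
  O–H: 12 × 451 = 5412
  Σ(formed) = 7332 kJ
ΔH = Σ(broken) − Σ(formed) = 6393 − 7332 = −939 kJ

ΔH ≈ −939 kJ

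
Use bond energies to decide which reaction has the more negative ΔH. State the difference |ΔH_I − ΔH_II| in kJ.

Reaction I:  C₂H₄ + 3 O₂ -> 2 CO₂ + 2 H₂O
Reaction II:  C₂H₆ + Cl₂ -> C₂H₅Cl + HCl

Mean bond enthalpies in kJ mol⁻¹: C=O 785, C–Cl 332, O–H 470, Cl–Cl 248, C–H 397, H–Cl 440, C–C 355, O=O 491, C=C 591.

Reaction I:
  Bonds broken (reactants):
    C–H: 4 × 397 = 1588
    C=C: 1 × 591 = 591
    O=O: 3 × 491 = 1473
    Σ(broken) = 3652 kJ
  Bonds formed (products):
    C=O: 4 × 785 = 3140
    O–H: 4 × 470 = 1880
    Σ(formed) = 5020 kJ
  ΔH_I = 3652 − 5020 = −1368 kJ
Reaction II:
  Bonds broken (reactants):
    C–C: 1 × 355 = 355
    C–H: 6 × 397 = 2382
    Cl–Cl: 1 × 248 = 248
    Σ(broken) = 2985 kJ
  Bonds formed (products):
    C–C: 1 × 355 = 355
    C–Cl: 1 × 332 = 332
    C–H: 5 × 397 = 1985
    H–Cl: 1 × 440 = 440
    Σ(formed) = 3112 kJ
  ΔH_II = 2985 − 3112 = −127 kJ
ΔH_I − ΔH_II = −1241 kJ, so reaction I has the more negative ΔH; |ΔH_I − ΔH_II| = 1241 kJ.

Reaction I, by 1241 kJ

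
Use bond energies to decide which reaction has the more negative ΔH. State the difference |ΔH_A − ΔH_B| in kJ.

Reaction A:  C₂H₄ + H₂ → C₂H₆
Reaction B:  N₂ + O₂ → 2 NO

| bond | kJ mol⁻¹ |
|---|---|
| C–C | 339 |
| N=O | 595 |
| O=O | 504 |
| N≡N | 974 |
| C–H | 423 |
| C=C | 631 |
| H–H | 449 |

Reaction A:
  Bonds broken (reactants):
    C–H: 4 × 423 = 1692
    C=C: 1 × 631 = 631
    H–H: 1 × 449 = 449
    Σ(broken) = 2772 kJ
  Bonds formed (products):
    C–C: 1 × 339 = 339
    C–H: 6 × 423 = 2538
    Σ(formed) = 2877 kJ
  ΔH_A = 2772 − 2877 = −105 kJ
Reaction B:
  Bonds broken (reactants):
    N≡N: 1 × 974 = 974
    O=O: 1 × 504 = 504
    Σ(broken) = 1478 kJ
  Bonds formed (products):
    N=O: 2 × 595 = 1190
    Σ(formed) = 1190 kJ
  ΔH_B = 1478 − 1190 = +288 kJ
ΔH_A − ΔH_B = −393 kJ, so reaction A has the more negative ΔH; |ΔH_A − ΔH_B| = 393 kJ.

Reaction A, by 393 kJ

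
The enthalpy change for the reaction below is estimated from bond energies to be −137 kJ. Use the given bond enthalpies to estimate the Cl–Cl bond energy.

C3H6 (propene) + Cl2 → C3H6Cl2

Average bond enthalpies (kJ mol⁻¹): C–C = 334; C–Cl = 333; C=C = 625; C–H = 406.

Let D be the Cl–Cl bond energy.
Σ(broken) = 1×334 + 6×406 + 1×625 + 1×D = 3395 + D
Σ(formed) = 2×334 + 2×333 + 6×406 = 3770
ΔH = Σ(broken) − Σ(formed) = (3395 + D) − (3770) = −375 + D
Setting this equal to −137 kJ gives D = 238 kJ/mol.

D(Cl–Cl) ≈ 238 kJ/mol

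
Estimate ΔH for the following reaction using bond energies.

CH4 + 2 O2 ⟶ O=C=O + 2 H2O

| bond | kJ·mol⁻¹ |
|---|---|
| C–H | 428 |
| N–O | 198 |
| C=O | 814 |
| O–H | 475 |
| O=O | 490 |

Bonds broken (reactants):
  C–H: 4 × 428 = 1712
  O=O: 2 × 490 = 980
  Σ(broken) = 2692 kJ
Bonds formed (products):
  C=O: 2 × 814 = 1628
  O–H: 4 × 475 = 1900
  Σ(formed) = 3528 kJ
ΔH = Σ(broken) − Σ(formed) = 2692 − 3528 = −836 kJ

ΔH ≈ −836 kJ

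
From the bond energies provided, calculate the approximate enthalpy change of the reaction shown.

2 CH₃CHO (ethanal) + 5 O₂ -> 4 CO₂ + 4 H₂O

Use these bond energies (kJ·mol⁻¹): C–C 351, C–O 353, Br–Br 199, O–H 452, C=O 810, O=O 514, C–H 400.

Bonds broken (reactants):
  C–C: 2 × 351 = 702
  C–H: 8 × 400 = 3200
  C=O: 2 × 810 = 1620
  O=O: 5 × 514 = 2570
  Σ(broken) = 8092 kJ
Bonds formed (products):
  C=O: 8 × 810 = 6480
  O–H: 8 × 452 = 3616
  Σ(formed) = 10096 kJ
ΔH = Σ(broken) − Σ(formed) = 8092 − 10096 = −2004 kJ

ΔH ≈ −2004 kJ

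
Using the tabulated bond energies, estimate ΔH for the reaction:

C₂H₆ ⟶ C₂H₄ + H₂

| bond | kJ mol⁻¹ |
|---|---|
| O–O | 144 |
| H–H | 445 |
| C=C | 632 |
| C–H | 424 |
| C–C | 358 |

Bonds broken (reactants):
  C–C: 1 × 358 = 358
  C–H: 6 × 424 = 2544
  Σ(broken) = 2902 kJ
Bonds formed (products):
  C–H: 4 × 424 = 1696
  C=C: 1 × 632 = 632
  H–H: 1 × 445 = 445
  Σ(formed) = 2773 kJ
ΔH = Σ(broken) − Σ(formed) = 2902 − 2773 = +129 kJ

ΔH ≈ +129 kJ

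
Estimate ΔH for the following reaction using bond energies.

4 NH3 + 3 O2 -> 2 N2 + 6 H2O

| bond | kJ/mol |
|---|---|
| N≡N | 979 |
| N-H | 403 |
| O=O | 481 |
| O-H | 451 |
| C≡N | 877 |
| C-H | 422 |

ΔH ≈ −1091 kJ

Bonds broken (reactants):
  N-H: 12 × 403 = 4836
  O=O: 3 × 481 = 1443
  Σ(broken) = 6279 kJ
Bonds formed (products):
  N≡N: 2 × 979 = 1958
  O-H: 12 × 451 = 5412
  Σ(formed) = 7370 kJ
ΔH = Σ(broken) − Σ(formed) = 6279 − 7370 = −1091 kJ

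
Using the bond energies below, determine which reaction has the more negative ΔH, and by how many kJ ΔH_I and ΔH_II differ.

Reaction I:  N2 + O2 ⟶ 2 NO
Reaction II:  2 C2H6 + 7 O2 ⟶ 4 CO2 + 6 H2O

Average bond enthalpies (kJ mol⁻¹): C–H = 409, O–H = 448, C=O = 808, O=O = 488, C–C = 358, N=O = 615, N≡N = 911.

Reaction I:
  Bonds broken (reactants):
    N≡N: 1 × 911 = 911
    O=O: 1 × 488 = 488
    Σ(broken) = 1399 kJ
  Bonds formed (products):
    N=O: 2 × 615 = 1230
    Σ(formed) = 1230 kJ
  ΔH_I = 1399 − 1230 = +169 kJ
Reaction II:
  Bonds broken (reactants):
    C–C: 2 × 358 = 716
    C–H: 12 × 409 = 4908
    O=O: 7 × 488 = 3416
    Σ(broken) = 9040 kJ
  Bonds formed (products):
    C=O: 8 × 808 = 6464
    O–H: 12 × 448 = 5376
    Σ(formed) = 11840 kJ
  ΔH_II = 9040 − 11840 = −2800 kJ
ΔH_I − ΔH_II = +2969 kJ, so reaction II has the more negative ΔH; |ΔH_I − ΔH_II| = 2969 kJ.

Reaction II, by 2969 kJ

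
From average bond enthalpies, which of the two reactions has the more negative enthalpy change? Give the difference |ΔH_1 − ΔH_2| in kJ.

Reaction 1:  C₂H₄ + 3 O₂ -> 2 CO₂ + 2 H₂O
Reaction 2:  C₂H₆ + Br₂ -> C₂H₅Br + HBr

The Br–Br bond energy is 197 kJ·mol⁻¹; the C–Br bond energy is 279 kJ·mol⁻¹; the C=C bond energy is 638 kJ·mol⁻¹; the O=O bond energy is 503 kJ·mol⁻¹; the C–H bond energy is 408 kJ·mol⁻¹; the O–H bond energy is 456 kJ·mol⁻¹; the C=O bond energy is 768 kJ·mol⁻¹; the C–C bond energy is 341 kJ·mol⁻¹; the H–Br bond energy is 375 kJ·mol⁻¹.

Reaction 1:
  Bonds broken (reactants):
    C–H: 4 × 408 = 1632
    C=C: 1 × 638 = 638
    O=O: 3 × 503 = 1509
    Σ(broken) = 3779 kJ
  Bonds formed (products):
    C=O: 4 × 768 = 3072
    O–H: 4 × 456 = 1824
    Σ(formed) = 4896 kJ
  ΔH_1 = 3779 − 4896 = −1117 kJ
Reaction 2:
  Bonds broken (reactants):
    Br–Br: 1 × 197 = 197
    C–C: 1 × 341 = 341
    C–H: 6 × 408 = 2448
    Σ(broken) = 2986 kJ
  Bonds formed (products):
    C–Br: 1 × 279 = 279
    C–C: 1 × 341 = 341
    C–H: 5 × 408 = 2040
    H–Br: 1 × 375 = 375
    Σ(formed) = 3035 kJ
  ΔH_2 = 2986 − 3035 = −49 kJ
ΔH_1 − ΔH_2 = −1068 kJ, so reaction 1 has the more negative ΔH; |ΔH_1 − ΔH_2| = 1068 kJ.

Reaction 1, by 1068 kJ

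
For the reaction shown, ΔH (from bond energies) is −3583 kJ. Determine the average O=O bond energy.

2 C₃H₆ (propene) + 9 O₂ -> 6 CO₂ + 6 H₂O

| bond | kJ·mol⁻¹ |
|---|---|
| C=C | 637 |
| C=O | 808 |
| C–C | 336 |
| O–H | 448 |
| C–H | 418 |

Let D be the O=O bond energy.
Σ(broken) = 2×336 + 12×418 + 2×637 + 9×D = 6962 + 9D
Σ(formed) = 12×808 + 12×448 = 15072
ΔH = Σ(broken) − Σ(formed) = (6962 + 9D) − (15072) = −8110 + 9D
Setting this equal to −3583 kJ gives 9D = 4527, so D = 503 kJ/mol.

D(O=O) ≈ 503 kJ/mol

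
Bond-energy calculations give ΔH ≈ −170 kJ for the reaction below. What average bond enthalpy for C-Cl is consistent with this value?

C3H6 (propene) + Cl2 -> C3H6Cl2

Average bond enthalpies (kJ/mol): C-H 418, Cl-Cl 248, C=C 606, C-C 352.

D(C-Cl) ≈ 336 kJ/mol

Let D be the C-Cl bond energy.
Σ(broken) = 1×352 + 6×418 + 1×606 + 1×248 = 3714
Σ(formed) = 2×352 + 2×D + 6×418 = 3212 + 2D
ΔH = Σ(broken) − Σ(formed) = (3714) − (3212 + 2D) = +502 − 2D
Setting this equal to −170 kJ gives 2D = 672, so D = 336 kJ/mol.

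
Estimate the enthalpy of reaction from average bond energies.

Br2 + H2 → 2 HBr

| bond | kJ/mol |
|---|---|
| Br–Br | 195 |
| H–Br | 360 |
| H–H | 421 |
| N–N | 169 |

ΔH ≈ −104 kJ

Bonds broken (reactants):
  Br–Br: 1 × 195 = 195
  H–H: 1 × 421 = 421
  Σ(broken) = 616 kJ
Bonds formed (products):
  H–Br: 2 × 360 = 720
  Σ(formed) = 720 kJ
ΔH = Σ(broken) − Σ(formed) = 616 − 720 = −104 kJ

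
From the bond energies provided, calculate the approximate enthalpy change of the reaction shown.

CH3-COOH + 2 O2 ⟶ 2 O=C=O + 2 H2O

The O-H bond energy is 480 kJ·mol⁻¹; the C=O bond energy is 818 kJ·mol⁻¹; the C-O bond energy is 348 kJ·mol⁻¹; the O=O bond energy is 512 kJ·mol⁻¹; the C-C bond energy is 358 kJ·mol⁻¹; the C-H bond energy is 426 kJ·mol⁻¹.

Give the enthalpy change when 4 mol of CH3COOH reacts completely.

Bonds broken (reactants):
  C-C: 1 × 358 = 358
  C-H: 3 × 426 = 1278
  C-O: 1 × 348 = 348
  C=O: 1 × 818 = 818
  O-H: 1 × 480 = 480
  O=O: 2 × 512 = 1024
  Σ(broken) = 4306 kJ
Bonds formed (products):
  C=O: 4 × 818 = 3272
  O-H: 4 × 480 = 1920
  Σ(formed) = 5192 kJ
ΔH = Σ(broken) − Σ(formed) = 4306 − 5192 = −886 kJ
For 4× the reaction as written: 4 × (−886) = −3544 kJ

ΔH = −3544 kJ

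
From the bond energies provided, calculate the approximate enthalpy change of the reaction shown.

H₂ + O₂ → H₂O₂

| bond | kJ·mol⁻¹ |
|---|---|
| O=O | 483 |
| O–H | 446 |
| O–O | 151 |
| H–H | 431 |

ΔH ≈ −129 kJ

Bonds broken (reactants):
  H–H: 1 × 431 = 431
  O=O: 1 × 483 = 483
  Σ(broken) = 914 kJ
Bonds formed (products):
  O–H: 2 × 446 = 892
  O–O: 1 × 151 = 151
  Σ(formed) = 1043 kJ
ΔH = Σ(broken) − Σ(formed) = 914 − 1043 = −129 kJ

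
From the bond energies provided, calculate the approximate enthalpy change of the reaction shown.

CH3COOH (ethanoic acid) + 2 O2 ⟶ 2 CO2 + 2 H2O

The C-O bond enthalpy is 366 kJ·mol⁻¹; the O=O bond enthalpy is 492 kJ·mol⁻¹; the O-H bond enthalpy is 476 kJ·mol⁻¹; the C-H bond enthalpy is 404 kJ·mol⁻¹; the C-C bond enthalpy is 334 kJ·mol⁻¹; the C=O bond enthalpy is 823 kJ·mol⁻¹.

ΔH ≈ −1001 kJ

Bonds broken (reactants):
  C-C: 1 × 334 = 334
  C-H: 3 × 404 = 1212
  C-O: 1 × 366 = 366
  C=O: 1 × 823 = 823
  O-H: 1 × 476 = 476
  O=O: 2 × 492 = 984
  Σ(broken) = 4195 kJ
Bonds formed (products):
  C=O: 4 × 823 = 3292
  O-H: 4 × 476 = 1904
  Σ(formed) = 5196 kJ
ΔH = Σ(broken) − Σ(formed) = 4195 − 5196 = −1001 kJ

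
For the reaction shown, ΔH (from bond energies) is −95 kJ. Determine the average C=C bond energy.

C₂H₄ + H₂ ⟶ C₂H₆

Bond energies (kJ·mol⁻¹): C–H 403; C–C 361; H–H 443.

D(C=C) ≈ 629 kJ/mol

Let D be the C=C bond energy.
Σ(broken) = 4×403 + 1×D + 1×443 = 2055 + D
Σ(formed) = 1×361 + 6×403 = 2779
ΔH = Σ(broken) − Σ(formed) = (2055 + D) − (2779) = −724 + D
Setting this equal to −95 kJ gives D = 629 kJ/mol.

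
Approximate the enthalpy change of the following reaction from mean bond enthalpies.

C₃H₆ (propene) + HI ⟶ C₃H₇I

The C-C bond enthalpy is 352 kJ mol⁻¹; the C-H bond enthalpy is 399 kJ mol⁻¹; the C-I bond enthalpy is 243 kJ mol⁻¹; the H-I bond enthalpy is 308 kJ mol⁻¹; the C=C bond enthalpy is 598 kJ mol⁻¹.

ΔH ≈ −88 kJ

Bonds broken (reactants):
  C-C: 1 × 352 = 352
  C-H: 6 × 399 = 2394
  C=C: 1 × 598 = 598
  H-I: 1 × 308 = 308
  Σ(broken) = 3652 kJ
Bonds formed (products):
  C-C: 2 × 352 = 704
  C-H: 7 × 399 = 2793
  C-I: 1 × 243 = 243
  Σ(formed) = 3740 kJ
ΔH = Σ(broken) − Σ(formed) = 3652 − 3740 = −88 kJ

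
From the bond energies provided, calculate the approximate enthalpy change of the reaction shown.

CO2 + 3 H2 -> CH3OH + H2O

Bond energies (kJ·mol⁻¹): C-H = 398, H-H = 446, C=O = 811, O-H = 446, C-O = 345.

Bonds broken (reactants):
  C=O: 2 × 811 = 1622
  H-H: 3 × 446 = 1338
  Σ(broken) = 2960 kJ
Bonds formed (products):
  C-H: 3 × 398 = 1194
  C-O: 1 × 345 = 345
  O-H: 3 × 446 = 1338
  Σ(formed) = 2877 kJ
ΔH = Σ(broken) − Σ(formed) = 2960 − 2877 = +83 kJ

ΔH ≈ +83 kJ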